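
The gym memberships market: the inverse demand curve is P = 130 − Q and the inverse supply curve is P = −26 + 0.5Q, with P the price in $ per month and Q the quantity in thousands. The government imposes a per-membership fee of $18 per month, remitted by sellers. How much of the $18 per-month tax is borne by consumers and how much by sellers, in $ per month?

Inverting to Q(P) form: Qd = 130 − P; Qs = 2P + 52.
Before the tax: set 130 − P = 2P + 52 → P* = $26, Q* = 104.
With the tax collected from sellers, supply shifts: Qs = 2(P − 18) + 52.
Solving gives Q = 92 with consumers paying $38 and sellers receiving $20 (the $18 wedge).
Burden on consumers: $12; on sellers: $6. (They sum to $18.)
The less price-elastic side of the market bears the larger share of a per-unit tax.

Consumers bear $12 per month; sellers bear $6 per month.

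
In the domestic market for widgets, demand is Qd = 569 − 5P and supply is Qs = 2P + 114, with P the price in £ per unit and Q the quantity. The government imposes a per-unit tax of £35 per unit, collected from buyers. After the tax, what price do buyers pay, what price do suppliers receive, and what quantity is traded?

Buyers pay £75; suppliers receive £40; quantity = 194.

Before the tax: set 569 − 5P = 2P + 114 → P* = £65, Q* = 244.
With the tax collected from buyers, demand (in seller-price terms) shifts: Qd = 569 − 5(P + 35).
New equilibrium: buyers pay £75, suppliers receive £40, Q = 194. (Wedge: Pb − Ps = 35.)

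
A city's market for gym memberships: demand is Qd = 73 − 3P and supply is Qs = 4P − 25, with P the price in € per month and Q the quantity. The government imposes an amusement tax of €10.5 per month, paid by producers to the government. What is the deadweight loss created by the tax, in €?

Deadweight loss = €94.5.

Before the tax: set 73 − 3P = 4P − 25 → P* = €14, Q* = 31.
With the tax collected from producers, supply shifts: Qs = 4(P − 10.5) − 25.
Solving gives Q = 13 with consumers paying €20 and producers receiving €9.5 (the €10.5 wedge).
Quantity falls by |ΔQ| = |31 − 13| = 18.
DWL = ½ · t · |ΔQ| = ½ · 10.5 · 18 = €94.5.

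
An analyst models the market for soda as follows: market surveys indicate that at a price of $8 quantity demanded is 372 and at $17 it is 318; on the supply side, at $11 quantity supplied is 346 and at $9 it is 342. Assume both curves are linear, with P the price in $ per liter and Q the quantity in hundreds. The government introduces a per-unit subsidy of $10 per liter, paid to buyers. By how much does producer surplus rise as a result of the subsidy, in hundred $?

Demand slope: (318 − 372)/(17 − 8) = -6, so Qd = 420 − 6P.
Supply slope: (342 − 346)/(9 − 11) = 2, so Qs = 2P + 324.
Before the subsidy: set 420 − 6P = 2P + 324 → P* = $12, Q* = 348.
With a per-unit subsidy paid to buyers, each effectively pays P − 10, so demand becomes Qd = 420 − 6(P − 10).
New equilibrium: buyers pay $9.5, suppliers receive $19.5, Q = 363. (Wedge: Pb − Ps = −10.)
ΔPS is the trapezoid between Q = 363 and Q = 348 of height $7.5: ½ · (348 + 363) · 7.5 = $2666.25.

Producer surplus rises by $2666.25 hundred.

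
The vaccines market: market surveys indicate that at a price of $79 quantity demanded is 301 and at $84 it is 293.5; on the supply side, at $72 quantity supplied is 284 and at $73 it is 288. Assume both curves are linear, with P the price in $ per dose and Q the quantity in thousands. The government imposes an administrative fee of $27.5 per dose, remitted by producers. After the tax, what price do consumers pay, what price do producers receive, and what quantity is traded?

Consumers pay $97; producers receive $69.5; quantity = 274.

Demand slope: (293.5 − 301)/(84 − 79) = -1.5, so Qd = 419.5 − 1.5P.
Supply slope: (288 − 284)/(73 − 72) = 4, so Qs = 4P − 4.
Without the tax, 419.5 − 1.5P = 4P − 4 gives 5.5P = 423.5, so P* = $77 and Q* = 304.
With the tax collected from producers, supply shifts: Qs = 4(P − 27.5) − 4.
Solving gives Q = 274 with consumers paying $97 and producers receiving $69.5 (the $27.5 wedge).
The less price-elastic side of the market bears the larger share of a per-unit tax.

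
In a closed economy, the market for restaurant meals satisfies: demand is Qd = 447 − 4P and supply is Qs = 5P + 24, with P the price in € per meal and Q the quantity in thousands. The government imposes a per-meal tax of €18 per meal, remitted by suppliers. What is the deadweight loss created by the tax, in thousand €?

Deadweight loss = €360 thousand.

Without the tax, 447 − 4P = 5P + 24 gives 9P = 423, so P* = €47 and Q* = 259.
With the tax collected from suppliers, supply shifts: Qs = 5(P − 18) + 24.
Solving gives Q = 219 with consumers paying €57 and suppliers receiving €39 (the €18 wedge).
Quantity falls by |ΔQ| = |259 − 219| = 40.
DWL = ½ · t · |ΔQ| = ½ · 18 · 40 = €360.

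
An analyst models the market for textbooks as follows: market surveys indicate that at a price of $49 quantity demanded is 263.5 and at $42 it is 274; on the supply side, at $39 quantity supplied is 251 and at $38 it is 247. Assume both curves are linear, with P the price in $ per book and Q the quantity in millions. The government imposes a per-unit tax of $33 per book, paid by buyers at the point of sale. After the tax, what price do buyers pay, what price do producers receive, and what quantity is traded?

Demand slope: (274 − 263.5)/(42 − 49) = -1.5, so Qd = 337 − 1.5P.
Supply slope: (247 − 251)/(38 − 39) = 4, so Qs = 4P + 95.
Without the tax, 337 − 1.5P = 4P + 95 gives 5.5P = 242, so P* = $44 and Q* = 271.
With the tax collected from buyers, demand (in seller-price terms) shifts: Qd = 337 − 1.5(P + 33).
New equilibrium: buyers pay $68, producers receive $35, Q = 235. (Wedge: Pb − Ps = 33.)
The less price-elastic side of the market bears the larger share of a per-unit tax.

Buyers pay $68; producers receive $35; quantity = 235.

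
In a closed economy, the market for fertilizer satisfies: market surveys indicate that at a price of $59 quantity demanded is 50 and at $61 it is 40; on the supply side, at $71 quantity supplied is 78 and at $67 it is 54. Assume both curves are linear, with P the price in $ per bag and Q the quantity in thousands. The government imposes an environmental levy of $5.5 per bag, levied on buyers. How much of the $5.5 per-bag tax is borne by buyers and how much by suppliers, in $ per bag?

Demand slope: (40 − 50)/(61 − 59) = -5, so Qd = 345 − 5P.
Supply slope: (54 − 78)/(67 − 71) = 6, so Qs = 6P − 348.
Before the tax: set 345 − 5P = 6P − 348 → P* = $63, Q* = 30.
With the tax collected from buyers, demand (in seller-price terms) shifts: Qd = 345 − 5(P + 5.5).
New equilibrium: buyers pay $66, suppliers receive $60.5, Q = 15. (Wedge: Pb − Ps = 5.5.)
Burden on buyers: $3; on suppliers: $2.5. (They sum to $5.5.)

Buyers bear $3 per bag; suppliers bear $2.5 per bag.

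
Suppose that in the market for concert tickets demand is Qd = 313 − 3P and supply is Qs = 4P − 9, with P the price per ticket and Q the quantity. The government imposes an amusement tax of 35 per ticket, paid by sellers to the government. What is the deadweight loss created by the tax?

Before the tax: set 313 − 3P = 4P − 9 → P* = 46, Q* = 175.
With the tax collected from sellers, supply shifts: Qs = 4(P − 35) − 9.
New equilibrium: consumers pay 66, sellers receive 31, Q = 115. (Wedge: Pb − Ps = 35.)
Quantity falls by |ΔQ| = |175 − 115| = 60.
DWL = ½ · t · |ΔQ| = ½ · 35 · 60 = 1050.

Deadweight loss = 1050.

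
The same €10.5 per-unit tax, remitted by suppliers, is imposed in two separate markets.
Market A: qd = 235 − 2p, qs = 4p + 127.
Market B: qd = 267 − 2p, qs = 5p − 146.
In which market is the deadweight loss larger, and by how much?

Market A: pre-tax p* = €18, q* = 199; post-tax q = 185; deadweight loss = €73.5.
Market B: pre-tax p* = €59, q* = 149; post-tax q = 134; deadweight loss = €78.75.
Difference: €73.5 vs €78.75 → market B is larger by €5.25.

Market B, by €5.25.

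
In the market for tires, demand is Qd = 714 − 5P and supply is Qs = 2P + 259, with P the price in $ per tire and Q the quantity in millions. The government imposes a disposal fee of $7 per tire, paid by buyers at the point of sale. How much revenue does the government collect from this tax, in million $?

Without the tax, 714 − 5P = 2P + 259 gives 7P = 455, so P* = $65 and Q* = 389.
With the tax collected from buyers, demand (in seller-price terms) shifts: Qd = 714 − 5(P + 7).
New equilibrium: buyers pay $67, producers receive $60, Q = 379. (Wedge: Pb − Ps = 7.)
Revenue = t · Q = 7 · 379 = $2653.

Tax revenue = $2653 million.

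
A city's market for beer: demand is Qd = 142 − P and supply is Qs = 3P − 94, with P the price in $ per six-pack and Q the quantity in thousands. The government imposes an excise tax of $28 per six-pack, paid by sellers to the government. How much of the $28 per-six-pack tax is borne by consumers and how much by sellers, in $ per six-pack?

Before the tax: set 142 − P = 3P − 94 → P* = $59, Q* = 83.
With the tax collected from sellers, supply shifts: Qs = 3(P − 28) − 94.
New equilibrium: consumers pay $80, sellers receive $52, Q = 62. (Wedge: Pb − Ps = 28.)
Burden on consumers: $21; on sellers: $7. (They sum to $28.)

Consumers bear $21 per six-pack; sellers bear $7 per six-pack.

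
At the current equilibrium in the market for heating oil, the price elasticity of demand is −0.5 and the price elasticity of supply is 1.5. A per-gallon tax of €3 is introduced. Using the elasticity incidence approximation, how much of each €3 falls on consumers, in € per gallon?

Incidence ratio: consumers' share ≈ εs / (εs + |εd|) = 1.5 / (1.5 + 0.5) = 0.75.
So consumers bear ≈ 0.75 × €3 = €2.25; suppliers bear €0.75.

Consumers bear ≈ €2.25 per gallon.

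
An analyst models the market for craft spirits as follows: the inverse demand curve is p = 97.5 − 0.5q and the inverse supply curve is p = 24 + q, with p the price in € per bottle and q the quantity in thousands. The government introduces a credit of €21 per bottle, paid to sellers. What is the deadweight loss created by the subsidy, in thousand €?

Deadweight loss = €147 thousand.

Inverting to q(p) form: qd = 195 − 2p; qs = p − 24.
Without the subsidy, 195 − 2p = p − 24 gives 3p = 219, so p* = €73 and q* = 49.
With a per-unit subsidy paid to sellers, each receives p + 21 per unit sold, so supply becomes qs = (p + 21) − 24.
New equilibrium: consumers pay €66, sellers receive €87, q = 63. (Wedge: pb − ps = −21.)
Quantity rises by |ΔQ| = |49 − 63| = 14.
DWL = ½ · t · |ΔQ| = ½ · 21 · 14 = €147.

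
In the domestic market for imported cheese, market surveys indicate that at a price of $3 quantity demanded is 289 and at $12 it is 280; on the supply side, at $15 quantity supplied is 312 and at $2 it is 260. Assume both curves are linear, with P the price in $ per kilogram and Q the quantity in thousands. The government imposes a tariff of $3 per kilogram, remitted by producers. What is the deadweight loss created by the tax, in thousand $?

Demand slope: (280 − 289)/(12 − 3) = -1, so Qd = 292 − P.
Supply slope: (260 − 312)/(2 − 15) = 4, so Qs = 4P + 252.
Without the tax, 292 − P = 4P + 252 gives 5P = 40, so P* = $8 and Q* = 284.
With the tax collected from producers, supply shifts: Qs = 4(P − 3) + 252.
Solving gives Q = 281.6 with buyers paying $10.4 and producers receiving $7.4 (the $3 wedge).
Quantity falls by |ΔQ| = |284 − 281.6| = 2.4.
DWL = ½ · t · |ΔQ| = ½ · 3 · 2.4 = $3.6.

Deadweight loss = $3.6 thousand.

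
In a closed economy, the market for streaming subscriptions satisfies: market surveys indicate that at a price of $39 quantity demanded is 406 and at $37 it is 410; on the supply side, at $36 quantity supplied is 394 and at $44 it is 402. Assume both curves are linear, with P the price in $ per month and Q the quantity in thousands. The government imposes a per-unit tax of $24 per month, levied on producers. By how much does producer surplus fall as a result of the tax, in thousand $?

Demand slope: (410 − 406)/(37 − 39) = -2, so Qd = 484 − 2P.
Supply slope: (402 − 394)/(44 − 36) = 1, so Qs = P + 358.
Before the tax: set 484 − 2P = P + 358 → P* = $42, Q* = 400.
With the tax collected from producers, supply shifts: Qs = (P − 24) + 358.
New equilibrium: consumers pay $50, producers receive $26, Q = 384. (Wedge: Pb − Ps = 24.)
ΔPS is the trapezoid between Q = 384 and Q = 400 of height $16: ½ · (400 + 384) · 16 = $6272.

Producer surplus falls by $6272 thousand.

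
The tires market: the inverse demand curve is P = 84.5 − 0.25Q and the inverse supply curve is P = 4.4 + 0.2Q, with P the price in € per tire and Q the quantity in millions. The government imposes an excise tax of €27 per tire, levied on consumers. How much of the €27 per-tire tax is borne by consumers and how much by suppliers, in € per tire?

Consumers bear €15 per tire; suppliers bear €12 per tire.

Rewrite in direct form: Qd = 338 − 4P and Qs = 5P − 22.
Without the tax, 338 − 4P = 5P − 22 gives 9P = 360, so P* = €40 and Q* = 178.
With the tax collected from consumers, demand (in seller-price terms) shifts: Qd = 338 − 4(P + 27).
Solving gives Q = 118 with consumers paying €55 and suppliers receiving €28 (the €27 wedge).
Burden on consumers: €15; on suppliers: €12. (They sum to €27.)
The less price-elastic side of the market bears the larger share of a per-unit tax.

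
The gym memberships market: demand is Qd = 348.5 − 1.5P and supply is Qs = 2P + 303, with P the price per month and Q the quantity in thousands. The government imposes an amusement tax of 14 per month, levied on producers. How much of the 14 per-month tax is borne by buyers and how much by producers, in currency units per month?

Buyers bear 8 per month; producers bear 6 per month.

Without the tax, 348.5 − 1.5P = 2P + 303 gives 3.5P = 45.5, so P* = 13 and Q* = 329.
With the tax collected from producers, supply shifts: Qs = 2(P − 14) + 303.
New equilibrium: buyers pay 21, producers receive 7, Q = 317. (Wedge: Pb − Ps = 14.)
Burden on buyers: 8; on producers: 6. (They sum to 14.)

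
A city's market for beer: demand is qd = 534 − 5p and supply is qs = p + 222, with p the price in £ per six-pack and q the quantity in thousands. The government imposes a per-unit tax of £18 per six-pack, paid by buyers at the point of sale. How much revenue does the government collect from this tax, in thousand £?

Without the tax, 534 − 5p = p + 222 gives 6p = 312, so p* = £52 and q* = 274.
With the tax collected from buyers, demand (in seller-price terms) shifts: qd = 534 − 5(p + 18).
Solving gives q = 259 with buyers paying £55 and producers receiving £37 (the £18 wedge).
Revenue = t · Q = 18 · 259 = £4662.

Tax revenue = £4662 thousand.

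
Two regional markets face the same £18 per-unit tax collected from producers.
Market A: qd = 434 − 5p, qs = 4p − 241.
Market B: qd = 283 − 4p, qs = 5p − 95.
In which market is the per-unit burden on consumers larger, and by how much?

Market A: pre-tax p* = £75, q* = 59; post-tax q = 19; per-unit burden on consumers = £8.
Market B: pre-tax p* = £42, q* = 115; post-tax q = 75; per-unit burden on consumers = £10.
Difference: £8 vs £10 → market B is larger by £2.

Market B, by £2.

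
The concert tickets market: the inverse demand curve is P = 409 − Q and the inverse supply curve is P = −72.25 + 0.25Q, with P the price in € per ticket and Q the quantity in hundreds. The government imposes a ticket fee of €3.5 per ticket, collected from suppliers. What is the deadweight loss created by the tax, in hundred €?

Deadweight loss = €4.9 hundred.

Inverting to Q(P) form: Qd = 409 − P; Qs = 4P + 289.
Before the tax: set 409 − P = 4P + 289 → P* = €24, Q* = 385.
With the tax collected from suppliers, supply shifts: Qs = 4(P − 3.5) + 289.
New equilibrium: consumers pay €26.8, suppliers receive €23.3, Q = 382.2. (Wedge: Pb − Ps = 3.5.)
Quantity falls by |ΔQ| = |385 − 382.2| = 2.8.
DWL = ½ · t · |ΔQ| = ½ · 3.5 · 2.8 = €4.9.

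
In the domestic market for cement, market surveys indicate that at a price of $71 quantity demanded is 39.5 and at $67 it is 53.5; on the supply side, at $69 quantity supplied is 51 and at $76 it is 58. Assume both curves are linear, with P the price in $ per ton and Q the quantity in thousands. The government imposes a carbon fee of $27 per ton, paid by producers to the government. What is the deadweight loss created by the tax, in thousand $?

Deadweight loss = $283.5 thousand.

Demand slope: (53.5 − 39.5)/(67 − 71) = -3.5, so Qd = 288 − 3.5P.
Supply slope: (58 − 51)/(76 − 69) = 1, so Qs = P − 18.
Without the tax, 288 − 3.5P = P − 18 gives 4.5P = 306, so P* = $68 and Q* = 50.
With the tax collected from producers, supply shifts: Qs = (P − 27) − 18.
Solving gives Q = 29 with buyers paying $74 and producers receiving $47 (the $27 wedge).
Quantity falls by |ΔQ| = |50 − 29| = 21.
DWL = ½ · t · |ΔQ| = ½ · 27 · 21 = $283.5.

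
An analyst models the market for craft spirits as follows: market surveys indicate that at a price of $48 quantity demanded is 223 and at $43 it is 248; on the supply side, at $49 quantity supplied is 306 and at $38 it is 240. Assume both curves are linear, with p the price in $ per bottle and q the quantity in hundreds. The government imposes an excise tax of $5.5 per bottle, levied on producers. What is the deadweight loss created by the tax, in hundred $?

Deadweight loss = $41.25 hundred.

Demand slope: (248 − 223)/(43 − 48) = -5, so qd = 463 − 5p.
Supply slope: (240 − 306)/(38 − 49) = 6, so qs = 6p + 12.
Before the tax: set 463 − 5p = 6p + 12 → p* = $41, q* = 258.
With the tax collected from producers, supply shifts: qs = 6(p − 5.5) + 12.
Solving gives q = 243 with buyers paying $44 and producers receiving $38.5 (the $5.5 wedge).
Quantity falls by |ΔQ| = |258 − 243| = 15.
DWL = ½ · t · |ΔQ| = ½ · 5.5 · 15 = $41.25.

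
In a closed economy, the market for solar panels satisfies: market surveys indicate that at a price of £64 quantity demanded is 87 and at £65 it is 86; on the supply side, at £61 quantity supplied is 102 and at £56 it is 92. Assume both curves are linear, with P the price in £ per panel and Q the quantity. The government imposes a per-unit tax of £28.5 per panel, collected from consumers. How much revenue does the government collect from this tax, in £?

Demand slope: (86 − 87)/(65 − 64) = -1, so Qd = 151 − P.
Supply slope: (92 − 102)/(56 − 61) = 2, so Qs = 2P − 20.
Before the tax: set 151 − P = 2P − 20 → P* = £57, Q* = 94.
With the tax collected from consumers, demand (in seller-price terms) shifts: Qd = 151 − (P + 28.5).
New equilibrium: consumers pay £76, sellers receive £47.5, Q = 75. (Wedge: Pb − Ps = 28.5.)
Revenue = t · Q = 28.5 · 75 = £2137.5.

Tax revenue = £2137.5.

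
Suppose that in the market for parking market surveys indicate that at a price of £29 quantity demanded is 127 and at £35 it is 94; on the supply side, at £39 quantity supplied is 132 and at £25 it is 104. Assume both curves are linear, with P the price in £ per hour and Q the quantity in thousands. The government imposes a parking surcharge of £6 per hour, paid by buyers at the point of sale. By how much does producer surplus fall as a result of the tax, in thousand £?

Demand slope: (94 − 127)/(35 − 29) = -5.5, so Qd = 286.5 − 5.5P.
Supply slope: (104 − 132)/(25 − 39) = 2, so Qs = 2P + 54.
Without the tax, 286.5 − 5.5P = 2P + 54 gives 7.5P = 232.5, so P* = £31 and Q* = 116.
With the tax collected from buyers, demand (in seller-price terms) shifts: Qd = 286.5 − 5.5(P + 6).
New equilibrium: buyers pay £32.6, producers receive £26.6, Q = 107.2. (Wedge: Pb − Ps = 6.)
ΔPS is the trapezoid between Q = 107.2 and Q = 116 of height £4.4: ½ · (116 + 107.2) · 4.4 = £491.04.

Producer surplus falls by £491.04 thousand.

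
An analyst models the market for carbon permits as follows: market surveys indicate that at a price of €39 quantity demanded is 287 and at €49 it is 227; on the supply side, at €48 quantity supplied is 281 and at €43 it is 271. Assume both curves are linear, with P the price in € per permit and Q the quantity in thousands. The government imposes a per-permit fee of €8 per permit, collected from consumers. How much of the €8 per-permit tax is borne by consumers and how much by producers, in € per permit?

Consumers bear €2 per permit; producers bear €6 per permit.

Demand slope: (227 − 287)/(49 − 39) = -6, so Qd = 521 − 6P.
Supply slope: (271 − 281)/(43 − 48) = 2, so Qs = 2P + 185.
Before the tax: set 521 − 6P = 2P + 185 → P* = €42, Q* = 269.
With the tax collected from consumers, demand (in seller-price terms) shifts: Qd = 521 − 6(P + 8).
New equilibrium: consumers pay €44, producers receive €36, Q = 257. (Wedge: Pb − Ps = 8.)
Burden on consumers: €2; on producers: €6. (They sum to €8.)
The less price-elastic side of the market bears the larger share of a per-unit tax.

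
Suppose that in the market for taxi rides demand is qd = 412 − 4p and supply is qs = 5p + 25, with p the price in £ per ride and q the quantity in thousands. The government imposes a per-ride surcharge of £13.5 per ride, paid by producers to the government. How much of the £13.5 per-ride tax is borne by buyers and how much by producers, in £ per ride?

Before the tax: set 412 − 4p = 5p + 25 → p* = £43, q* = 240.
With the tax collected from producers, supply shifts: qs = 5(p − 13.5) + 25.
Solving gives q = 210 with buyers paying £50.5 and producers receiving £37 (the £13.5 wedge).
Burden on buyers: £7.5; on producers: £6. (They sum to £13.5.)

Buyers bear £7.5 per ride; producers bear £6 per ride.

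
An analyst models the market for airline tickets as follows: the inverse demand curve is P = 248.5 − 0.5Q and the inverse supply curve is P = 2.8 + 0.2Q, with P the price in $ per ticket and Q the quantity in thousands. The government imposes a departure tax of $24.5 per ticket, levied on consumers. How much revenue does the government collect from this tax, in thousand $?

Tax revenue = $7742 thousand.

Rewrite in direct form: Qd = 497 − 2P and Qs = 5P − 14.
Before the tax: set 497 − 2P = 5P − 14 → P* = $73, Q* = 351.
With the tax collected from consumers, demand (in seller-price terms) shifts: Qd = 497 − 2(P + 24.5).
Solving gives Q = 316 with consumers paying $90.5 and producers receiving $66 (the $24.5 wedge).
Revenue = t · Q = 24.5 · 316 = $7742.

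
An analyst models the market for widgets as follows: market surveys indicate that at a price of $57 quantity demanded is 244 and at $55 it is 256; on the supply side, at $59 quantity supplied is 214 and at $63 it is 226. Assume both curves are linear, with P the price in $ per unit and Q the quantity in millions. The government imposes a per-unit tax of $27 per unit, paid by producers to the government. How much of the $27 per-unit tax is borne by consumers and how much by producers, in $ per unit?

Demand slope: (256 − 244)/(55 − 57) = -6, so Qd = 586 − 6P.
Supply slope: (226 − 214)/(63 − 59) = 3, so Qs = 3P + 37.
Before the tax: set 586 − 6P = 3P + 37 → P* = $61, Q* = 220.
With the tax collected from producers, supply shifts: Qs = 3(P − 27) + 37.
New equilibrium: consumers pay $70, producers receive $43, Q = 166. (Wedge: Pb − Ps = 27.)
Burden on consumers: $9; on producers: $18. (They sum to $27.)
The less price-elastic side of the market bears the larger share of a per-unit tax.

Consumers bear $9 per unit; producers bear $18 per unit.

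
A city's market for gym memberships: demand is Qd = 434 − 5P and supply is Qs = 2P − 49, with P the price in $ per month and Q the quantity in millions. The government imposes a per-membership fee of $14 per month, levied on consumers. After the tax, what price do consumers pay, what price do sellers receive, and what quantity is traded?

Without the tax, 434 − 5P = 2P − 49 gives 7P = 483, so P* = $69 and Q* = 89.
With the tax collected from consumers, demand (in seller-price terms) shifts: Qd = 434 − 5(P + 14).
New equilibrium: consumers pay $73, sellers receive $59, Q = 69. (Wedge: Pb − Ps = 14.)
The less price-elastic side of the market bears the larger share of a per-unit tax.

Consumers pay $73; sellers receive $59; quantity = 69.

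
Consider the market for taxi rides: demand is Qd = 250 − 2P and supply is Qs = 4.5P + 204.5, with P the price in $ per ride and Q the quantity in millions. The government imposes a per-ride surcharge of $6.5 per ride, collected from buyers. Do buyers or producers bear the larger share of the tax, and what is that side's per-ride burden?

Without the tax, 250 − 2P = 4.5P + 204.5 gives 6.5P = 45.5, so P* = $7 and Q* = 236.
With the tax collected from buyers, demand (in seller-price terms) shifts: Qd = 250 − 2(P + 6.5).
Solving gives Q = 227 with buyers paying $11.5 and producers receiving $5 (the $6.5 wedge).
Per-ride burden: buyers $4.5, producers $2.
Buyers take the larger share because demand is less price-elastic here (demand slope 2 vs supply slope 4.5).

Buyers bear the larger share: $4.5 per ride.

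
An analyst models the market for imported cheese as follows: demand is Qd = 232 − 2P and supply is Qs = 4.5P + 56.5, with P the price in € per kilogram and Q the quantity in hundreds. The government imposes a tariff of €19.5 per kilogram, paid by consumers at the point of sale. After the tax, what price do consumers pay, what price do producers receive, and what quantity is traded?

Consumers pay €40.5; producers receive €21; quantity = 151.

Without the tax, 232 − 2P = 4.5P + 56.5 gives 6.5P = 175.5, so P* = €27 and Q* = 178.
With the tax collected from consumers, demand (in seller-price terms) shifts: Qd = 232 − 2(P + 19.5).
Solving gives Q = 151 with consumers paying €40.5 and producers receiving €21 (the €19.5 wedge).
The less price-elastic side of the market bears the larger share of a per-unit tax.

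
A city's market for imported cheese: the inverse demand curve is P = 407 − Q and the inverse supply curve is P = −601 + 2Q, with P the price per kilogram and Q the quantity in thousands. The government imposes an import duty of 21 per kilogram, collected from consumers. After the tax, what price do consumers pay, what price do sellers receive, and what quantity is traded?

Inverting to Q(P) form: Qd = 407 − P; Qs = 0.5P + 300.5.
Before the tax: set 407 − P = 0.5P + 300.5 → P* = 71, Q* = 336.
With the tax collected from consumers, demand (in seller-price terms) shifts: Qd = 407 − (P + 21).
Solving gives Q = 329 with consumers paying 78 and sellers receiving 57 (the 21 wedge).
The less price-elastic side of the market bears the larger share of a per-unit tax.

Consumers pay 78; sellers receive 57; quantity = 329.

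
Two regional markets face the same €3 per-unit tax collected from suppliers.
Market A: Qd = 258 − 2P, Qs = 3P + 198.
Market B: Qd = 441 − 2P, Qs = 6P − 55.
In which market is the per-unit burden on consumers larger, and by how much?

Market A: pre-tax P* = €12, Q* = 234; post-tax Q = 230.4; per-unit burden on consumers = €1.8.
Market B: pre-tax P* = €62, Q* = 317; post-tax Q = 312.5; per-unit burden on consumers = €2.25.
Difference: €1.8 vs €2.25 → market B is larger by €0.45.

Market B, by €0.45.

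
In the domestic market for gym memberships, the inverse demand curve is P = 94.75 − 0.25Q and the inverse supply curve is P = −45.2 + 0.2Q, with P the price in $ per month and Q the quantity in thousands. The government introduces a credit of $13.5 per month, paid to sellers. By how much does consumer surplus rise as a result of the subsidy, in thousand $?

Consumer surplus rises by $2445 thousand.

Inverting to Q(P) form: Qd = 379 − 4P; Qs = 5P + 226.
Without the subsidy, 379 − 4P = 5P + 226 gives 9P = 153, so P* = $17 and Q* = 311.
With a per-unit subsidy paid to sellers, each receives P + 13.5 per unit sold, so supply becomes Qs = 5(P + 13.5) + 226.
Solving gives Q = 341 with consumers paying $9.5 and sellers receiving $23 (the $13.5 wedge).
ΔCS is the trapezoid between Q = 341 and Q = 311 of height $7.5: ½ · (311 + 341) · 7.5 = $2445.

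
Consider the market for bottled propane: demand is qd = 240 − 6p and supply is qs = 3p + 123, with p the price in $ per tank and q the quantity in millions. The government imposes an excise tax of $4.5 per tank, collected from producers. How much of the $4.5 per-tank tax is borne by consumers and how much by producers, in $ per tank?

Before the tax: set 240 − 6p = 3p + 123 → p* = $13, q* = 162.
With the tax collected from producers, supply shifts: qs = 3(p − 4.5) + 123.
Solving gives q = 153 with consumers paying $14.5 and producers receiving $10 (the $4.5 wedge).
Burden on consumers: $1.5; on producers: $3. (They sum to $4.5.)

Consumers bear $1.5 per tank; producers bear $3 per tank.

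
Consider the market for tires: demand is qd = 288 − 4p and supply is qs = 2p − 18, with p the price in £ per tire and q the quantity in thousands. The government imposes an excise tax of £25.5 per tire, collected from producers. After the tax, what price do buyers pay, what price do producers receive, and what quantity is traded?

Buyers pay £59.5; producers receive £34; quantity = 50.

Without the tax, 288 − 4p = 2p − 18 gives 6p = 306, so p* = £51 and q* = 84.
With the tax collected from producers, supply shifts: qs = 2(p − 25.5) − 18.
New equilibrium: buyers pay £59.5, producers receive £34, q = 50. (Wedge: pb − ps = 25.5.)
The less price-elastic side of the market bears the larger share of a per-unit tax.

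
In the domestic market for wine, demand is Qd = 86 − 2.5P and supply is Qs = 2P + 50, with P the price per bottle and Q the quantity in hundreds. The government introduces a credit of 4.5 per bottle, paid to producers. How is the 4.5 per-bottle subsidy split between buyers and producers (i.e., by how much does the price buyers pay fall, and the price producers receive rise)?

Without the subsidy, 86 − 2.5P = 2P + 50 gives 4.5P = 36, so P* = 8 and Q* = 66.
With a per-unit subsidy paid to producers, each receives P + 4.5 per unit sold, so supply becomes Qs = 2(P + 4.5) + 50.
New equilibrium: buyers pay 6, producers receive 10.5, Q = 71. (Wedge: Pb − Ps = −4.5.)
Gain to buyers: 2; to producers: 2.5. (They sum to 4.5.)

Buyers gain 2 per bottle; producers gain 2.5 per bottle.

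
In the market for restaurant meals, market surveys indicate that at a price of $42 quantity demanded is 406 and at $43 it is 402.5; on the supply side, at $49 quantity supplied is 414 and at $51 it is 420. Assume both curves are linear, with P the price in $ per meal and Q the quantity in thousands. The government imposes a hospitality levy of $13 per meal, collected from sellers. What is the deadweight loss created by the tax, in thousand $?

Demand slope: (402.5 − 406)/(43 − 42) = -3.5, so Qd = 553 − 3.5P.
Supply slope: (420 − 414)/(51 − 49) = 3, so Qs = 3P + 267.
Without the tax, 553 − 3.5P = 3P + 267 gives 6.5P = 286, so P* = $44 and Q* = 399.
With the tax collected from sellers, supply shifts: Qs = 3(P − 13) + 267.
New equilibrium: buyers pay $50, sellers receive $37, Q = 378. (Wedge: Pb − Ps = 13.)
Quantity falls by |ΔQ| = |399 − 378| = 21.
DWL = ½ · t · |ΔQ| = ½ · 13 · 21 = $136.5.

Deadweight loss = $136.5 thousand.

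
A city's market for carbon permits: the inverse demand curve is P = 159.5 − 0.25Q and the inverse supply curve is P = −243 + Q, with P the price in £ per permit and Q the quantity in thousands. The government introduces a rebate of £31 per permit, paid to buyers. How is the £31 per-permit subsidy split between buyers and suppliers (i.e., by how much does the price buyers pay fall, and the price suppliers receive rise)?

Buyers gain £6.2 per permit; suppliers gain £24.8 per permit.

Rewrite in direct form: Qd = 638 − 4P and Qs = P + 243.
Before the subsidy: set 638 − 4P = P + 243 → P* = £79, Q* = 322.
With a per-unit subsidy paid to buyers, each effectively pays P − 31, so demand becomes Qd = 638 − 4(P − 31).
New equilibrium: buyers pay £72.8, suppliers receive £103.8, Q = 346.8. (Wedge: Pb − Ps = −31.)
Gain to buyers: £6.2; to suppliers: £24.8. (They sum to £31.)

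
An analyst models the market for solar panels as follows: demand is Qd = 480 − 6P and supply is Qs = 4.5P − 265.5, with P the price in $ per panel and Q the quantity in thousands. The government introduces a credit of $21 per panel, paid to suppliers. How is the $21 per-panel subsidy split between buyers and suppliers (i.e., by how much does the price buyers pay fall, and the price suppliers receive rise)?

Without the subsidy, 480 − 6P = 4.5P − 265.5 gives 10.5P = 745.5, so P* = $71 and Q* = 54.
With a per-unit subsidy paid to suppliers, each receives P + 21 per unit sold, so supply becomes Qs = 4.5(P + 21) − 265.5.
Solving gives Q = 108 with buyers paying $62 and suppliers receiving $83 (the $21 wedge).
Gain to buyers: $9; to suppliers: $12. (They sum to $21.)

Buyers gain $9 per panel; suppliers gain $12 per panel.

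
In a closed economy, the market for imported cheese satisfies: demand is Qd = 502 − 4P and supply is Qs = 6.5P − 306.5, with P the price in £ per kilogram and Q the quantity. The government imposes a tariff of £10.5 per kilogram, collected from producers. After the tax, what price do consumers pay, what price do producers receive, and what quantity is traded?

Before the tax: set 502 − 4P = 6.5P − 306.5 → P* = £77, Q* = 194.
With the tax collected from producers, supply shifts: Qs = 6.5(P − 10.5) − 306.5.
New equilibrium: consumers pay £83.5, producers receive £73, Q = 168. (Wedge: Pb − Ps = 10.5.)

Consumers pay £83.5; producers receive £73; quantity = 168.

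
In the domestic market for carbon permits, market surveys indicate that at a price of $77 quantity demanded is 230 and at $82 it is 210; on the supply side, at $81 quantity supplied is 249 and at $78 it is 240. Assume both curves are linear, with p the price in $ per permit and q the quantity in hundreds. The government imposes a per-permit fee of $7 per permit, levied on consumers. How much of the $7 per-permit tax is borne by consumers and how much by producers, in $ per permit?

Consumers bear $3 per permit; producers bear $4 per permit.

Demand slope: (210 − 230)/(82 − 77) = -4, so qd = 538 − 4p.
Supply slope: (240 − 249)/(78 − 81) = 3, so qs = 3p + 6.
Without the tax, 538 − 4p = 3p + 6 gives 7p = 532, so p* = $76 and q* = 234.
With the tax collected from consumers, demand (in seller-price terms) shifts: qd = 538 − 4(p + 7).
Solving gives q = 222 with consumers paying $79 and producers receiving $72 (the $7 wedge).
Burden on consumers: $3; on producers: $4. (They sum to $7.)
The less price-elastic side of the market bears the larger share of a per-unit tax.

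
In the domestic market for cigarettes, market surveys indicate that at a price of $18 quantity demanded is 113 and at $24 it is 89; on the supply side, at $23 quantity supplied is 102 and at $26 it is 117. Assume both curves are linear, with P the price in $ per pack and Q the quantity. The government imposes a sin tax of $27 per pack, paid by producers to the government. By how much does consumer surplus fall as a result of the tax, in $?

Consumer surplus falls by $1005.

Demand slope: (89 − 113)/(24 − 18) = -4, so Qd = 185 − 4P.
Supply slope: (117 − 102)/(26 − 23) = 5, so Qs = 5P − 13.
Without the tax, 185 − 4P = 5P − 13 gives 9P = 198, so P* = $22 and Q* = 97.
With the tax collected from producers, supply shifts: Qs = 5(P − 27) − 13.
New equilibrium: buyers pay $37, producers receive $10, Q = 37. (Wedge: Pb − Ps = 27.)
ΔCS is the trapezoid between Q = 37 and Q = 97 of height $15: ½ · (97 + 37) · 15 = $1005.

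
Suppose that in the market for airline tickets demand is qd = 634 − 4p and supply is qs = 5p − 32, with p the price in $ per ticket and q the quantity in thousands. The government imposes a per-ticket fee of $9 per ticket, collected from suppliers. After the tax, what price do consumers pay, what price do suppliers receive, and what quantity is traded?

Consumers pay $79; suppliers receive $70; quantity = 318.

Before the tax: set 634 − 4p = 5p − 32 → p* = $74, q* = 338.
With the tax collected from suppliers, supply shifts: qs = 5(p − 9) − 32.
New equilibrium: consumers pay $79, suppliers receive $70, q = 318. (Wedge: pb − ps = 9.)
The less price-elastic side of the market bears the larger share of a per-unit tax.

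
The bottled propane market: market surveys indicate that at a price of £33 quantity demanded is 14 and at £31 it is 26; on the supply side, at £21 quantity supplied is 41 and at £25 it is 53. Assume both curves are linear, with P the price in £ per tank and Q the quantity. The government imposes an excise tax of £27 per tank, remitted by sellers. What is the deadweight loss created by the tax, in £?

Demand slope: (26 − 14)/(31 − 33) = -6, so Qd = 212 − 6P.
Supply slope: (53 − 41)/(25 − 21) = 3, so Qs = 3P − 22.
Without the tax, 212 − 6P = 3P − 22 gives 9P = 234, so P* = £26 and Q* = 56.
With the tax collected from sellers, supply shifts: Qs = 3(P − 27) − 22.
Solving gives Q = 2 with consumers paying £35 and sellers receiving £8 (the £27 wedge).
Quantity falls by |ΔQ| = |56 − 2| = 54.
DWL = ½ · t · |ΔQ| = ½ · 27 · 54 = £729.

Deadweight loss = £729.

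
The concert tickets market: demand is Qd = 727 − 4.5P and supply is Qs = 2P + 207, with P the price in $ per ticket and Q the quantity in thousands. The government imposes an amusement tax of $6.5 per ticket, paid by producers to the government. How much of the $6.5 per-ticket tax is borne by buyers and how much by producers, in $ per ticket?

Before the tax: set 727 − 4.5P = 2P + 207 → P* = $80, Q* = 367.
With the tax collected from producers, supply shifts: Qs = 2(P − 6.5) + 207.
New equilibrium: buyers pay $82, producers receive $75.5, Q = 358. (Wedge: Pb − Ps = 6.5.)
Burden on buyers: $2; on producers: $4.5. (They sum to $6.5.)
The less price-elastic side of the market bears the larger share of a per-unit tax.

Buyers bear $2 per ticket; producers bear $4.5 per ticket.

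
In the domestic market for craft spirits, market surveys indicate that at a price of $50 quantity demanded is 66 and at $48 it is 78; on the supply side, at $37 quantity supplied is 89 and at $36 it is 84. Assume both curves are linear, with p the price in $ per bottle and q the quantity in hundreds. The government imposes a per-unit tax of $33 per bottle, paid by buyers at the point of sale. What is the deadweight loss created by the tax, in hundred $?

Deadweight loss = $1485 hundred.

Demand slope: (78 − 66)/(48 − 50) = -6, so qd = 366 − 6p.
Supply slope: (84 − 89)/(36 − 37) = 5, so qs = 5p − 96.
Without the tax, 366 − 6p = 5p − 96 gives 11p = 462, so p* = $42 and q* = 114.
With the tax collected from buyers, demand (in seller-price terms) shifts: qd = 366 − 6(p + 33).
Solving gives q = 24 with buyers paying $57 and sellers receiving $24 (the $33 wedge).
Quantity falls by |ΔQ| = |114 − 24| = 90.
DWL = ½ · t · |ΔQ| = ½ · 33 · 90 = $1485.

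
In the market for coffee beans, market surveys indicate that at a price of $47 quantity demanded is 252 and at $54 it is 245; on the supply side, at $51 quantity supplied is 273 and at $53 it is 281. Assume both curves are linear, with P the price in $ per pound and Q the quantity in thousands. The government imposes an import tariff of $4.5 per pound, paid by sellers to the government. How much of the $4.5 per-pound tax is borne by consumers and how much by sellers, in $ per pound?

Demand slope: (245 − 252)/(54 − 47) = -1, so Qd = 299 − P.
Supply slope: (281 − 273)/(53 − 51) = 4, so Qs = 4P + 69.
Before the tax: set 299 − P = 4P + 69 → P* = $46, Q* = 253.
With the tax collected from sellers, supply shifts: Qs = 4(P − 4.5) + 69.
Solving gives Q = 249.4 with consumers paying $49.6 and sellers receiving $45.1 (the $4.5 wedge).
Burden on consumers: $3.6; on sellers: $0.9. (They sum to $4.5.)
The less price-elastic side of the market bears the larger share of a per-unit tax.

Consumers bear $3.6 per pound; sellers bear $0.9 per pound.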